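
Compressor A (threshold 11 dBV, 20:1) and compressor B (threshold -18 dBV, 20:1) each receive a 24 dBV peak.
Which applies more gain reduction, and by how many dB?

A: 13 dB over, compressed to 0.65 dB over, so 12.35 dB of GR.
B: 42 dB over, compressed to 2.1 dB over, so 39.9 dB of GR.
B applies 27.55 dB more gain reduction.

B, by 27.55 dB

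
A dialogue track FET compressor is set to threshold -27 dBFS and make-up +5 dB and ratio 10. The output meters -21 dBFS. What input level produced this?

Stripping the +5 dB make-up gives -26 dBFS at the gain stage.
The compressed level sits -26 − (-27) = 1 dB over threshold.
Undo the ratio: input overshoot = 1 × 10 = 10 dB, giving input = -17 dBFS.

-17 dBFS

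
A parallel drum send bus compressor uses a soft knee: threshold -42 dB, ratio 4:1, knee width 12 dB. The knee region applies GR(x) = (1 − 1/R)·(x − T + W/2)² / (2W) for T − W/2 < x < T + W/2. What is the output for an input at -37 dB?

x − T + W/2 = -37 − (-42) + 6 = 11.
GR = (1 − 1/4) × 11² / 24 = 0.75 × 121 / 24 = 3.78125 dB.
Output = -37 − 3.78125 = -40.78125 dB.

-40.78125 dB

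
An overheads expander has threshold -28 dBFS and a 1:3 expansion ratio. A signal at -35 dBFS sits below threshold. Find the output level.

The input is 7 dB below the -28 dBFS threshold.
A 1:3 expander multiplies undershoot by 3: 7 × 3 = 21 dB below threshold.
Output = -28 − 21 = -49 dBFS.

-49 dBFS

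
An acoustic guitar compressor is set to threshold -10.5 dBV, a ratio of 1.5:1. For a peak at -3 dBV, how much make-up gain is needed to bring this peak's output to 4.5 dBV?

The peak compresses to -10.5 + 7.5/1.5 = -5.5 dBV.
To reach 4.5 dBV requires 4.5 − (-5.5) = 10 dB of make-up.

10 dB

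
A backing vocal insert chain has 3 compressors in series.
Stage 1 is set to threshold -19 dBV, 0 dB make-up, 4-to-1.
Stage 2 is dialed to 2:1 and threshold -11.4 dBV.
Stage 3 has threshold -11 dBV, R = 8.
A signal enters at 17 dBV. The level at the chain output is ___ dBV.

-10.9625 dBV

Stage 1: 36 dB above -19 dBV, reduced 4:1 to 9 dB above → -10 dBV.
Stage 2: 1.4 dB above -11.4 dBV, reduced 2:1 to 0.7 dB above → -10.7 dBV.
Stage 3: 0.3 dB above -11 dBV, reduced 8:1 to 0.0375 dB above → -10.9625 dBV.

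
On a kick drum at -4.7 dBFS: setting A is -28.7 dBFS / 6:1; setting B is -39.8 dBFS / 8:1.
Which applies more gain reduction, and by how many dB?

B, by 10.7125 dB

A: GR = 24 − 24/6 = 20 dB.
B: GR = 35.1 − 35.1/8 = 30.7125 dB.
Difference: 10.7125 dB in favour of B.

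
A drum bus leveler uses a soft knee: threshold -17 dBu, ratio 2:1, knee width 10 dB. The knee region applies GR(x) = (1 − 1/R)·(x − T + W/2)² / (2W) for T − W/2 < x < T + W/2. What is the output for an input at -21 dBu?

x − T + W/2 = -21 − (-17) + 5 = 1.
GR = (1 − 1/2) × 1² / 20 = 0.5 × 1 / 20 = 0.025 dB.
Output = -21 − 0.025 = -21.025 dBu.

-21.025 dBu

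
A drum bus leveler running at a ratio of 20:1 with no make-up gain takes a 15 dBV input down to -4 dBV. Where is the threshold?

-5 dBV

Gain reduction = 15 − (-4) = 19 dB; output overshoot = GR / (R − 1) = 19 / 19 = 1 dB.
Threshold = output − output overshoot = -4 − 1 = -5 dBV.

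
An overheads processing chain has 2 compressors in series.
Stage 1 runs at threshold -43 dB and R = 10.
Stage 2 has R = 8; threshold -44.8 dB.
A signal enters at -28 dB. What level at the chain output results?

-44.3875 dB

Stage 1: -28 dB is 15 dB over -43 dB; at 10:1 that becomes 1.5 dB over, giving -41.5 dB.
Stage 2: -41.5 dB is 3.3 dB over -44.8 dB; at 8:1 that becomes 0.4125 dB over, giving -44.3875 dB.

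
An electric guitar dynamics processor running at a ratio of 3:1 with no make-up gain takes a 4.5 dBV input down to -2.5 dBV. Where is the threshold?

Input is 10.5 dB above T (since output overshoot × R = input overshoot: (-2.5 − T)·3 = 4.5 − T gives T = -6 dBV).
Check: -6 + (4.5 − (-6))/3 = -6 + 3.5 = -2.5 dBV. ✓

-6 dBV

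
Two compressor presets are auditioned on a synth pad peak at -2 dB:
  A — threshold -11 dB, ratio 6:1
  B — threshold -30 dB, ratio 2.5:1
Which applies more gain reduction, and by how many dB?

B, by 9.3 dB

A: GR = 9 − 9/6 = 7.5 dB.
B: GR = 28 − 28/2.5 = 16.8 dB.
Difference: 9.3 dB in favour of B.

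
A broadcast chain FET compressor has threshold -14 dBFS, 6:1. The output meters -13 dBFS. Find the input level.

-8 dBFS

That's 1 dB above the -14 dBFS threshold.
Undo the ratio: input overshoot = 1 × 6 = 6 dB, giving input = -8 dBFS.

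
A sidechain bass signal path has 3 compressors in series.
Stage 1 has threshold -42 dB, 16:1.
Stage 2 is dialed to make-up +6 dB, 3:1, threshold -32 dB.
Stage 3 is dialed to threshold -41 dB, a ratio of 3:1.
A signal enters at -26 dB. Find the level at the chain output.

-39 dB

Stage 1: 16 dB above -42 dB, reduced 16:1 to 1 dB above → -41 dB.
Stage 2: -41 dB ≤ -32 dB, so stage 2 doesn't engage; make-up brings it to -35 dB.
Stage 3: 6 dB above -41 dB, reduced 3:1 to 2 dB above → -39 dB.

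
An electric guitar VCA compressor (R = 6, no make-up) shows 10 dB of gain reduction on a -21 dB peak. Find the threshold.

Input is 12 dB above T (since output overshoot × R = input overshoot: (-31 − T)·6 = -21 − T gives T = -33 dB).
Check: -33 + (-21 − (-33))/6 = -33 + 2 = -31 dB. ✓

-33 dB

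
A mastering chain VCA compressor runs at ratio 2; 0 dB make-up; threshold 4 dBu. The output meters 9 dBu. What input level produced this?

The compressed level sits 9 − 4 = 5 dB over threshold.
Undo the ratio: input overshoot = 5 × 2 = 10 dB, giving input = 14 dBu.

14 dBu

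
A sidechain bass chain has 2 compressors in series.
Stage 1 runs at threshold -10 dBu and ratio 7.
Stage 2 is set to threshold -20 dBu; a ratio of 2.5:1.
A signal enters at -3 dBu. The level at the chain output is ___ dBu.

-15.6 dBu

Stage 1: overshoot 7 dB → 7/7 = 1 dB → -9 dBu.
Stage 2: 11 dB above -20 dBu, reduced 2.5:1 to 4.4 dB above → -15.6 dBu.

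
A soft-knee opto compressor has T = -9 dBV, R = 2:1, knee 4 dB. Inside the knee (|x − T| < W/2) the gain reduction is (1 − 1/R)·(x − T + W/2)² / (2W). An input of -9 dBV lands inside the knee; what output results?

x − T + W/2 = -9 − (-9) + 2 = 2.
GR = (1 − 1/2) × 2² / 8 = 0.5 × 4 / 8 = 0.25 dB.
Output = -9 − 0.25 = -9.25 dBV.

-9.25 dBV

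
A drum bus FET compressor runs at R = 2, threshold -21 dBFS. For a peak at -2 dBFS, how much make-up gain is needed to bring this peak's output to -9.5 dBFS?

Without make-up, output = threshold + overshoot/2 = -21 + 9.5 = -11.5 dBFS.
Gap to target: 2 dB.

2 dB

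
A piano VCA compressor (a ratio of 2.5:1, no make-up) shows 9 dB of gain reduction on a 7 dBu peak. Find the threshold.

-8 dBu

Let T be the threshold. Output overshoot = (input overshoot)/R, so -2 − T = (7 − T)/2.5.
2.5·(-2 − T) = 7 − T → 1.5·T = -5 − 7 = -12.
T = -12/1.5 = -8 dBu.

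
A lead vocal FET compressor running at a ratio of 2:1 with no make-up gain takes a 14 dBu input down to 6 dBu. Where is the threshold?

-2 dBu

Gain reduction = 14 − 6 = 8 dB; output overshoot = GR / (R − 1) = 8 / 1 = 8 dB.
Threshold = output − output overshoot = 6 − 8 = -2 dBu.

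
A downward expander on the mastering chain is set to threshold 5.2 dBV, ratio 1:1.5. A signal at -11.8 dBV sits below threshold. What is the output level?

Undershoot = 5.2 − (-11.8) = 17 dB.
At 1:1.5, that expands to 25.5 dB under threshold.
Output = 5.2 − 25.5 = -20.3 dBV.

-20.3 dBV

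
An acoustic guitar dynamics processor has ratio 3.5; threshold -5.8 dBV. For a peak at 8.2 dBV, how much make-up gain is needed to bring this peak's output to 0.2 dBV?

The peak compresses to -5.8 + 14/3.5 = -1.8 dBV.
To reach 0.2 dBV requires 0.2 − (-1.8) = 2 dB of make-up.

2 dB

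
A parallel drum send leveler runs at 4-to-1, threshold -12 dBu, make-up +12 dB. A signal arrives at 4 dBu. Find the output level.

4 dBu

4 dBu sits 16 dB over threshold.
At 4:1 the overshoot is divided by 4, leaving 4 dB above threshold.
That puts the output at -8 dBu; make-up adds 12 dB, giving 4 dBu.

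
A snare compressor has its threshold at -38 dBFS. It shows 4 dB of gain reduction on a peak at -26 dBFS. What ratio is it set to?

1.5:1

Input overshoot = -26 − (-38) = 12 dB.
Output overshoot = 12 − 4 = 8 dB.
Ratio = input overshoot / output overshoot = 12 / 8 = 1.5.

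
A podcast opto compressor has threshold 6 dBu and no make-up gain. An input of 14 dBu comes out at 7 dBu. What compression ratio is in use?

8:1

Input overshoot = 14 − 6 = 8 dB; output overshoot = 7 − 6 = 1 dB.
Ratio = 8 / 1 = 8.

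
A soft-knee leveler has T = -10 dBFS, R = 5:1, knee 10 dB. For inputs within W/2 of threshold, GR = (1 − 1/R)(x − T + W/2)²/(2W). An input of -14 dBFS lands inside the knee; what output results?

-14.04 dBFS

x − T + W/2 = -14 − (-10) + 5 = 1.
GR = (1 − 1/5) × 1² / 20 = 0.8 × 1 / 20 = 0.04 dB.
Output = -14 − 0.04 = -14.04 dBFS.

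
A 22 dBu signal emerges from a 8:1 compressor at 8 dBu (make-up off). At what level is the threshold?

6 dBu

Let T be the threshold. Output overshoot = (input overshoot)/R, so 8 − T = (22 − T)/8.
8·(8 − T) = 22 − T → 7·T = 64 − 22 = 42.
T = 42/7 = 6 dBu.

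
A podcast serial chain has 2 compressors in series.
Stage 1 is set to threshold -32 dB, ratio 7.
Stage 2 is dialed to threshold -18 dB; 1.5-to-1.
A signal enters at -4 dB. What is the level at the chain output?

Stage 1: -4 dB is 28 dB over -32 dB; at 7:1 that becomes 4 dB over, giving -28 dB.
Stage 2: -28 dB is at or below the -18 dB threshold — no compression; output -28 dB.

-28 dB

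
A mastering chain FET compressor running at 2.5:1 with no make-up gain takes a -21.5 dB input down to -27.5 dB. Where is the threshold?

-31.5 dB

Let T be the threshold. Output overshoot = (input overshoot)/R, so -27.5 − T = (-21.5 − T)/2.5.
2.5·(-27.5 − T) = -21.5 − T → 1.5·T = -68.75 − (-21.5) = -47.25.
T = -47.25/1.5 = -31.5 dB.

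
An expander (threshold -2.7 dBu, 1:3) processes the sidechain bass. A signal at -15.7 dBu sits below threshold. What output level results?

-41.7 dBu

Below threshold, a 1:3 expander applies gain = (3−1)×(T − x) of attenuation.
(3−1) × 13 = 26 dB, so output = -15.7 − 26 = -41.7 dBu.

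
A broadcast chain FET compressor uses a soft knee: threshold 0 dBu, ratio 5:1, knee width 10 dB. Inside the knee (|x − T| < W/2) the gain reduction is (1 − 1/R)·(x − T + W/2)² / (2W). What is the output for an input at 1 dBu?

x − T + W/2 = 1 − 0 + 5 = 6.
GR = (1 − 1/5) × 6² / 20 = 0.8 × 36 / 20 = 1.44 dB.
Output = 1 − 1.44 = -0.44 dBu.

-0.44 dBu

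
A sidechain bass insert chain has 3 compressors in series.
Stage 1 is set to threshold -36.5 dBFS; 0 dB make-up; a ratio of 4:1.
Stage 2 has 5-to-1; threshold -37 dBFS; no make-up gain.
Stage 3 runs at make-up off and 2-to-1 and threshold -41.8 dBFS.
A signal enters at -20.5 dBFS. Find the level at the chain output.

-38.95 dBFS

Stage 1: -20.5 dBFS is 16 dB over -36.5 dBFS; at 4:1 that becomes 4 dB over, giving -32.5 dBFS.
Stage 2: 4.5 dB above -37 dBFS, reduced 5:1 to 0.9 dB above → -36.1 dBFS.
Stage 3: 5.7 dB above -41.8 dBFS, reduced 2:1 to 2.85 dB above → -38.95 dBFS.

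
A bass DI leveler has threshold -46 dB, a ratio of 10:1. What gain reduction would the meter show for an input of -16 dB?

27 dB

-16 dB exceeds the threshold by 30 dB.
A 10:1 ratio leaves 3 dB of that excess.
Gain reduction = 30 − 3 = 27 dB.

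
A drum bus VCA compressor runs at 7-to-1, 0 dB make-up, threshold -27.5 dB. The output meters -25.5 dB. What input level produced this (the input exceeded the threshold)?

Post-compression overshoot = -25.5 − (-27.5) = 2 dB.
Before 7:1 compression the overshoot was 2 × 7 = 14 dB, so input = -27.5 + 14 = -13.5 dB.

-13.5 dB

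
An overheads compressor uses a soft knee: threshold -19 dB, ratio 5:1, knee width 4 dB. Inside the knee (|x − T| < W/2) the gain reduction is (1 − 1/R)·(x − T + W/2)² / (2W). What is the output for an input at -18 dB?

-18.9 dB

x − T + W/2 = -18 − (-19) + 2 = 3.
GR = (1 − 1/5) × 3² / 8 = 0.8 × 9 / 8 = 0.9 dB.
Output = -18 − 0.9 = -18.9 dB.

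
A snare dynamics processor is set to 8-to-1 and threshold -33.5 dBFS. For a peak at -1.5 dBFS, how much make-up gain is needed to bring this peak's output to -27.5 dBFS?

2 dB

Without make-up, output = threshold + overshoot/8 = -33.5 + 4 = -29.5 dBFS.
Gap to target: 2 dB.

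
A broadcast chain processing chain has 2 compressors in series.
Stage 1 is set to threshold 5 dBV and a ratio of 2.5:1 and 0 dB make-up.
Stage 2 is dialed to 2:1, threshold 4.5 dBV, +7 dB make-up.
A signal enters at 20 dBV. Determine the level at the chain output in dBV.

14.75 dBV

Stage 1: overshoot 15 dB → 15/2.5 = 6 dB → 11 dBV.
Stage 2: 6.5 dB above 4.5 dBV, reduced 2:1 to 3.25 dB above → 7.75 dBV; +7 dB make-up → 14.75 dBV.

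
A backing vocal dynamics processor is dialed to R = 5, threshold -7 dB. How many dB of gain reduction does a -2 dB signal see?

4 dB

-2 dB exceeds the threshold by 5 dB.
A 5:1 ratio leaves 1 dB of that excess.
So the signal is attenuated by 5 − 1 = 4 dB.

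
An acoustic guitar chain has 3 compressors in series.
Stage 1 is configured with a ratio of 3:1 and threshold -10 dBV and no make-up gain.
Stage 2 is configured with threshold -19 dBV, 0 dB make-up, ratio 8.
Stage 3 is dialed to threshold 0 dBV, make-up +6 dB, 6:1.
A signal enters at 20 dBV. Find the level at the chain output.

Stage 1: 20 dBV is 30 dB over -10 dBV; at 3:1 that becomes 10 dB over, giving 0 dBV.
Stage 2: 19 dB above -19 dBV, reduced 8:1 to 2.375 dB above → -16.625 dBV.
Stage 3: below threshold (-16.625 ≤ 0); passes unchanged; make-up brings it to -10.625 dBV.

-10.625 dBV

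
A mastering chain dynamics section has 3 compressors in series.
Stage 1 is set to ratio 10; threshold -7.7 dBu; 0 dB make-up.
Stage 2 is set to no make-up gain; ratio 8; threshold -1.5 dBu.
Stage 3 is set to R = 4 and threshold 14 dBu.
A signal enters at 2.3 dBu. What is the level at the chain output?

-6.7 dBu

Stage 1: 2.3 dBu is 10 dB over -7.7 dBu; at 10:1 that becomes 1 dB over, giving -6.7 dBu.
Stage 2: below threshold (-6.7 ≤ -1.5); passes unchanged; output -6.7 dBu.
Stage 3: below threshold (-6.7 ≤ 14); passes unchanged; output -6.7 dBu.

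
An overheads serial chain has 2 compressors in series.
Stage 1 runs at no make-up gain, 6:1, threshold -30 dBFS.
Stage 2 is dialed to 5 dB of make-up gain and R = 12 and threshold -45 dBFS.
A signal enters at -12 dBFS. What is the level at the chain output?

Stage 1: 18 dB above -30 dBFS, reduced 6:1 to 3 dB above → -27 dBFS.
Stage 2: -27 dBFS is 18 dB over -45 dBFS; at 12:1 that becomes 1.5 dB over, giving -43.5 dBFS; +5 dB make-up → -38.5 dBFS.

-38.5 dBFS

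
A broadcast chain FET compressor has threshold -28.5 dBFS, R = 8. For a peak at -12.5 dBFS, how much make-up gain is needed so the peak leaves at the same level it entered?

14 dB

The peak compresses to -28.5 + 16/8 = -26.5 dBFS.
To reach -12.5 dBFS requires -12.5 − (-26.5) = 14 dB of make-up.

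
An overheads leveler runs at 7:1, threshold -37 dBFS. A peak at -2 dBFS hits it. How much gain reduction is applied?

30 dB

The signal is 35 dB above threshold.
A 7:1 ratio leaves 5 dB of that excess.
So the signal is attenuated by 35 − 5 = 30 dB.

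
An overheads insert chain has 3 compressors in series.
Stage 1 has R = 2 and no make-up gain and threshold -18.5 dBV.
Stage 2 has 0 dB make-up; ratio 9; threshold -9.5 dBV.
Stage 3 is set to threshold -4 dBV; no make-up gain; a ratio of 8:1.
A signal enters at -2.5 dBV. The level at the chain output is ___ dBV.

-10.5 dBV

Stage 1: 16 dB above -18.5 dBV, reduced 2:1 to 8 dB above → -10.5 dBV.
Stage 2: -10.5 dBV ≤ -9.5 dBV, so stage 2 doesn't engage; output -10.5 dBV.
Stage 3: -10.5 dBV is at or below the -4 dBV threshold — no compression; output -10.5 dBV.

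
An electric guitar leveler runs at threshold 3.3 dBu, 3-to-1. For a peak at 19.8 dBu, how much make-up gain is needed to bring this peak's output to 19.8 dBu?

Without make-up, output = threshold + overshoot/3 = 3.3 + 5.5 = 8.8 dBu.
Gap to target: 11 dB.

11 dB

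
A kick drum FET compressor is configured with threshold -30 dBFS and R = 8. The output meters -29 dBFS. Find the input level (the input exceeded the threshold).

Post-compression overshoot = -29 − (-30) = 1 dB.
Undo the ratio: input overshoot = 1 × 8 = 8 dB, giving input = -22 dBFS.

-22 dBFS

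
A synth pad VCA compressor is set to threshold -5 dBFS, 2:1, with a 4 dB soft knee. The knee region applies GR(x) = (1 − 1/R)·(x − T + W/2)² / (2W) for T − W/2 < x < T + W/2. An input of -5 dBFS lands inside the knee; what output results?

x − T + W/2 = -5 − (-5) + 2 = 2.
GR = (1 − 1/2) × 2² / 8 = 0.5 × 4 / 8 = 0.25 dB.
Output = -5 − 0.25 = -5.25 dBFS.

-5.25 dBFS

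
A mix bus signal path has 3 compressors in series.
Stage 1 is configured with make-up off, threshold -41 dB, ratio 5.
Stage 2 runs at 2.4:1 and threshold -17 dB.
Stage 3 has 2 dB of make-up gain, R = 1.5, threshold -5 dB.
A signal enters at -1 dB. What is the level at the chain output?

Stage 1: overshoot 40 dB → 40/5 = 8 dB → -33 dB.
Stage 2: -33 dB ≤ -17 dB, so stage 2 doesn't engage; output -33 dB.
Stage 3: -33 dB is at or below the -5 dB threshold — no compression; make-up brings it to -31 dB.

-31 dB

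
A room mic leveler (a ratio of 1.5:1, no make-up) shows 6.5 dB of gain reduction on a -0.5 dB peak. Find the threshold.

-20 dB

Input is 19.5 dB above T (since output overshoot × R = input overshoot: (-7 − T)·1.5 = -0.5 − T gives T = -20 dB).
Check: -20 + (-0.5 − (-20))/1.5 = -20 + 13 = -7 dB. ✓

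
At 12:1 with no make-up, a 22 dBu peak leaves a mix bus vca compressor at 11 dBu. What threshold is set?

Let T be the threshold. Output overshoot = (input overshoot)/R, so 11 − T = (22 − T)/12.
12·(11 − T) = 22 − T → 11·T = 132 − 22 = 110.
T = 110/11 = 10 dBu.

10 dBu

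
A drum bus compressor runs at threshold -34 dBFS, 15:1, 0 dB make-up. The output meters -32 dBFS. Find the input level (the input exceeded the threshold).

Post-compression overshoot = -32 − (-34) = 2 dB.
Undo the ratio: input overshoot = 2 × 15 = 30 dB, giving input = -4 dBFS.

-4 dBFS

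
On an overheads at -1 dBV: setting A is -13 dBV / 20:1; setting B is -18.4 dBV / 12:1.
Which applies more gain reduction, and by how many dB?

B, by 4.55 dB

A: overshoot 12 dB → output overshoot 0.6 dB → GR 11.4 dB.
B: overshoot 17.4 dB → output overshoot 1.45 dB → GR 15.95 dB.
Difference: 4.55 dB in favour of B.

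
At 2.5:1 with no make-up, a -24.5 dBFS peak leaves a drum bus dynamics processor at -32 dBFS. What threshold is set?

Input is 12.5 dB above T (since output overshoot × R = input overshoot: (-32 − T)·2.5 = -24.5 − T gives T = -37 dBFS).
Check: -37 + (-24.5 − (-37))/2.5 = -37 + 5 = -32 dBFS. ✓

-37 dBFS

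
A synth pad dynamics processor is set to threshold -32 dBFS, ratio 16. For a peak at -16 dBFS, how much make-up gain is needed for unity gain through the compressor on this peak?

15 dB

The peak compresses to -32 + 16/16 = -31 dBFS.
To reach -16 dBFS requires -16 − (-31) = 15 dB of make-up.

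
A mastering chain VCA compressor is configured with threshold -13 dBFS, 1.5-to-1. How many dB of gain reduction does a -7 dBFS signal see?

2 dB

-7 dBFS exceeds the threshold by 6 dB.
At 1.5:1, output sits 6/1.5 = 4 dB above threshold.
Gain reduction = 6 − 4 = 2 dB.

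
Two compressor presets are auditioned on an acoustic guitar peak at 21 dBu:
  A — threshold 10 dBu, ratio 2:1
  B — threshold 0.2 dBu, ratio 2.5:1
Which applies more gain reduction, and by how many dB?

A: overshoot 11 dB → output overshoot 5.5 dB → GR 5.5 dB.
B: overshoot 20.8 dB → output overshoot 8.32 dB → GR 12.48 dB.
B applies 6.98 dB more gain reduction.

B, by 6.98 dB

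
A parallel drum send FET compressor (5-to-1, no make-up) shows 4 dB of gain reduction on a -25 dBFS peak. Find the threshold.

Input is 5 dB above T (since output overshoot × R = input overshoot: (-29 − T)·5 = -25 − T gives T = -30 dBFS).
Check: -30 + (-25 − (-30))/5 = -30 + 1 = -29 dBFS. ✓

-30 dBFS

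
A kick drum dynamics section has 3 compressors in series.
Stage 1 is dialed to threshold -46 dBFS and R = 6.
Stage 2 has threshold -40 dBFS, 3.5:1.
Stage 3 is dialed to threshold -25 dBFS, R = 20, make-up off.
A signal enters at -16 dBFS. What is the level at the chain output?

Stage 1: 30 dB above -46 dBFS, reduced 6:1 to 5 dB above → -41 dBFS.
Stage 2: below threshold (-41 ≤ -40); passes unchanged; output -41 dBFS.
Stage 3: -41 dBFS ≤ -25 dBFS, so stage 3 doesn't engage; output -41 dBFS.

-41 dBFS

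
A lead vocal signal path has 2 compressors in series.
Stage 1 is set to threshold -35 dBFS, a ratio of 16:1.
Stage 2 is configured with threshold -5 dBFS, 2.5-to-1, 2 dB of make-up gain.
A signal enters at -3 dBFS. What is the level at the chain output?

-31 dBFS

Stage 1: 32 dB above -35 dBFS, reduced 16:1 to 2 dB above → -33 dBFS.
Stage 2: below threshold (-33 ≤ -5); passes unchanged; make-up brings it to -31 dBFS.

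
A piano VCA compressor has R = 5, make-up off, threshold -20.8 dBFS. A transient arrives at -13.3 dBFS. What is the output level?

Overshoot: -13.3 − (-20.8) = 7.5 dB.
5:1 compression reduces that to 7.5/5 = 1.5 dB over.
That puts the output at -19.3 dBFS.

-19.3 dBFS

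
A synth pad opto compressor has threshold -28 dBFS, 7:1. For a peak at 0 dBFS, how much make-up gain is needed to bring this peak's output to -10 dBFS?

14 dB

Overshoot 28 dB → 28/7 = 4 dB after compression, so the compressed level is -28 + 4 = -24 dBFS.
Make-up = target − compressed = -10 − (-24) = 14 dB.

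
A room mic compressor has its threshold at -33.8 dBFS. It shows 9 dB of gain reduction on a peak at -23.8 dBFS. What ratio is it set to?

10:1

Input overshoot = -23.8 − (-33.8) = 10 dB.
Output overshoot = 10 − 9 = 1 dB.
Ratio = input overshoot / output overshoot = 10 / 1 = 10.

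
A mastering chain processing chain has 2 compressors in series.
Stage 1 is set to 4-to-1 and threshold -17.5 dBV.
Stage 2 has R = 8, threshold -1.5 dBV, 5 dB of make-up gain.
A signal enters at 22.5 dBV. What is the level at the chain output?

Stage 1: overshoot 40 dB → 40/4 = 10 dB → -7.5 dBV.
Stage 2: -7.5 dBV ≤ -1.5 dBV, so stage 2 doesn't engage; make-up brings it to -2.5 dBV.

-2.5 dBV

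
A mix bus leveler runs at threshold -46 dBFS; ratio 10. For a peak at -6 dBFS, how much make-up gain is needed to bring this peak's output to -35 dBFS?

Overshoot 40 dB → 40/10 = 4 dB after compression, so the compressed level is -46 + 4 = -42 dBFS.
Make-up = target − compressed = -35 − (-42) = 7 dB.

7 dB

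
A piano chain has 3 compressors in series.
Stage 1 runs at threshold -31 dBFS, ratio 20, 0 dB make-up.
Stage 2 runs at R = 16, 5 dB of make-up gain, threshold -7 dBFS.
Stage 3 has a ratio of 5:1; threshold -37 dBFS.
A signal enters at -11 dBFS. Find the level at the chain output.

-34.6 dBFS

Stage 1: overshoot 20 dB → 20/20 = 1 dB → -30 dBFS.
Stage 2: -30 dBFS ≤ -7 dBFS, so stage 2 doesn't engage; make-up brings it to -25 dBFS.
Stage 3: -25 dBFS is 12 dB over -37 dBFS; at 5:1 that becomes 2.4 dB over, giving -34.6 dBFS.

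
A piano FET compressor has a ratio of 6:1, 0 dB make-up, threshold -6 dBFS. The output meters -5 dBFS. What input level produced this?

0 dBFS

That's 1 dB above the -6 dBFS threshold.
Before 6:1 compression the overshoot was 1 × 6 = 6 dB, so input = -6 + 6 = 0 dBFS.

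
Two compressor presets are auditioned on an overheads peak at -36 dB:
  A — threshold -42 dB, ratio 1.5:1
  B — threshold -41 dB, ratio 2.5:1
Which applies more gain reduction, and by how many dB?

A: overshoot 6 dB → output overshoot 4 dB → GR 2 dB.
B: overshoot 5 dB → output overshoot 2 dB → GR 3 dB.
Difference: 1 dB in favour of B.

B, by 1 dB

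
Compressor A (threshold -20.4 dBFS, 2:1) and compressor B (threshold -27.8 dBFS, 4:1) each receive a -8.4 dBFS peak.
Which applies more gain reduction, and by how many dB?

A: 12 dB over, compressed to 6 dB over, so 6 dB of GR.
B: 19.4 dB over, compressed to 4.85 dB over, so 14.55 dB of GR.
B reduces 8.55 dB more.

B, by 8.55 dB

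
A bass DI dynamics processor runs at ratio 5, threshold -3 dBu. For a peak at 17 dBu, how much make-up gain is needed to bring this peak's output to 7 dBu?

6 dB

Without make-up, output = threshold + overshoot/5 = -3 + 4 = 1 dBu.
Gap to target: 6 dB.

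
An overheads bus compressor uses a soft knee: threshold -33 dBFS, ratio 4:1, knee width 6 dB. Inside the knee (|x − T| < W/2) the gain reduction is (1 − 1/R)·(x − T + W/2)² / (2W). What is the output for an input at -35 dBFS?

x − T + W/2 = -35 − (-33) + 3 = 1.
GR = (1 − 1/4) × 1² / 12 = 0.75 × 1 / 12 = 0.0625 dB.
Output = -35 − 0.0625 = -35.0625 dBFS.

-35.0625 dBFS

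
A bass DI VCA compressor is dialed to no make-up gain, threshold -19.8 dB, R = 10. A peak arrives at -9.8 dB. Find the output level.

-18.8 dB

The input is 10 dB above the -19.8 dB threshold.
10:1 compression reduces that to 10/10 = 1 dB over.
That puts the output at -18.8 dB.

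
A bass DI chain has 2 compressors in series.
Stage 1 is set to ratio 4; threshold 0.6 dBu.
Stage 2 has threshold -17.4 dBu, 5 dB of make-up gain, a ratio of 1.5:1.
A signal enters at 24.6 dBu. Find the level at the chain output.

3.6 dBu

Stage 1: 24 dB above 0.6 dBu, reduced 4:1 to 6 dB above → 6.6 dBu.
Stage 2: overshoot 24 dB → 24/1.5 = 16 dB → -1.4 dBu; +5 dB make-up → 3.6 dBu.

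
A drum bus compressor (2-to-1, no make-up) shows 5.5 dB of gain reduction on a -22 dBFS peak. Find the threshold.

Gain reduction = -22 − (-27.5) = 5.5 dB; output overshoot = GR / (R − 1) = 5.5 / 1 = 5.5 dB.
Threshold = output − output overshoot = -27.5 − 5.5 = -33 dBFS.

-33 dBFS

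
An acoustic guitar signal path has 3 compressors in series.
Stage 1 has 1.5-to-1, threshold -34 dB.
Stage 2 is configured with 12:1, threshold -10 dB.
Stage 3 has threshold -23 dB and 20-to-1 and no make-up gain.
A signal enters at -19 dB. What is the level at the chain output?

Stage 1: overshoot 15 dB → 15/1.5 = 10 dB → -24 dB.
Stage 2: -24 dB is at or below the -10 dB threshold — no compression; output -24 dB.
Stage 3: -24 dB is at or below the -23 dB threshold — no compression; output -24 dB.

-24 dB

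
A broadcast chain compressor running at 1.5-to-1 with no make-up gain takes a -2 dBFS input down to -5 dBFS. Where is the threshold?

-11 dBFS

Input is 9 dB above T (since output overshoot × R = input overshoot: (-5 − T)·1.5 = -2 − T gives T = -11 dBFS).
Check: -11 + (-2 − (-11))/1.5 = -11 + 6 = -5 dBFS. ✓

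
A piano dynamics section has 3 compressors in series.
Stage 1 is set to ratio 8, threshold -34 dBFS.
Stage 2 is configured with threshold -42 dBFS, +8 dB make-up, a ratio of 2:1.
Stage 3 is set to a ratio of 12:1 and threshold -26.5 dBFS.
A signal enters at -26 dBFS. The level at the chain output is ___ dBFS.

-29.5 dBFS

Stage 1: overshoot 8 dB → 8/8 = 1 dB → -33 dBFS.
Stage 2: overshoot 9 dB → 9/2 = 4.5 dB → -37.5 dBFS; +8 dB make-up → -29.5 dBFS.
Stage 3: -29.5 dBFS is at or below the -26.5 dBFS threshold — no compression; output -29.5 dBFS.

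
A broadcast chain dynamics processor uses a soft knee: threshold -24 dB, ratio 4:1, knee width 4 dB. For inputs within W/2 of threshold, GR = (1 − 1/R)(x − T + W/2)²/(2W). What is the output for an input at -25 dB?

-25.09375 dB

x − T + W/2 = -25 − (-24) + 2 = 1.
GR = (1 − 1/4) × 1² / 8 = 0.75 × 1 / 8 = 0.09375 dB.
Output = -25 − 0.09375 = -25.09375 dB.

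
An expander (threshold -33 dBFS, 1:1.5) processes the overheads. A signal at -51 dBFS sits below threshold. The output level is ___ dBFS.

Undershoot = (-33) − (-51) = 18 dB.
At 1:1.5, that expands to 27 dB under threshold.
Output = -33 − 27 = -60 dBFS.

-60 dBFS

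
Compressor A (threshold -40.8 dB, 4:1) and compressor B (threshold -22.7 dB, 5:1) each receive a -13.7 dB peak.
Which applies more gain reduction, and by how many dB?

A: 27.1 dB over, compressed to 6.775 dB over, so 20.325 dB of GR.
B: 9 dB over, compressed to 1.8 dB over, so 7.2 dB of GR.
A reduces 13.125 dB more.

A, by 13.125 dB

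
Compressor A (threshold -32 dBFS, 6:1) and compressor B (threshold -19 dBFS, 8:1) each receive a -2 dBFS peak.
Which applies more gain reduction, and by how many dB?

A, by 10.125 dB

A: 30 dB over, compressed to 5 dB over, so 25 dB of GR.
B: 17 dB over, compressed to 2.125 dB over, so 14.875 dB of GR.
A reduces 10.125 dB more.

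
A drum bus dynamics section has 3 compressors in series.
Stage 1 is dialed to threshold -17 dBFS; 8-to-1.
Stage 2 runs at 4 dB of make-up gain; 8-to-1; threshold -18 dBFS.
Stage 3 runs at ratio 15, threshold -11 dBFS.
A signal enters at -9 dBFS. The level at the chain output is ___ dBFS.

Stage 1: 8 dB above -17 dBFS, reduced 8:1 to 1 dB above → -16 dBFS.
Stage 2: -16 dBFS is 2 dB over -18 dBFS; at 8:1 that becomes 0.25 dB over, giving -17.75 dBFS; +4 dB make-up → -13.75 dBFS.
Stage 3: -13.75 dBFS is at or below the -11 dBFS threshold — no compression; output -13.75 dBFS.

-13.75 dBFS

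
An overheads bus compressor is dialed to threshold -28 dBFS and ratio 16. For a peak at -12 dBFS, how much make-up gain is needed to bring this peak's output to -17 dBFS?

10 dB

Without make-up, output = threshold + overshoot/16 = -28 + 1 = -27 dBFS.
Gap to target: 10 dB.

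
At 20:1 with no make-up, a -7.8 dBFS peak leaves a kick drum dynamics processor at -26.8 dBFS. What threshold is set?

-27.8 dBFS

Gain reduction = -7.8 − (-26.8) = 19 dB; output overshoot = GR / (R − 1) = 19 / 19 = 1 dB.
Threshold = output − output overshoot = -26.8 − 1 = -27.8 dBFS.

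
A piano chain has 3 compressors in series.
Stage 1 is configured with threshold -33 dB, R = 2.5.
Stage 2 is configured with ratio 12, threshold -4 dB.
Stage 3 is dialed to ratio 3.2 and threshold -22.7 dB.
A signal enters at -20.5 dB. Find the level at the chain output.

Stage 1: -20.5 dB is 12.5 dB over -33 dB; at 2.5:1 that becomes 5 dB over, giving -28 dB.
Stage 2: -28 dB is at or below the -4 dB threshold — no compression; output -28 dB.
Stage 3: -28 dB is at or below the -22.7 dB threshold — no compression; output -28 dB.

-28 dB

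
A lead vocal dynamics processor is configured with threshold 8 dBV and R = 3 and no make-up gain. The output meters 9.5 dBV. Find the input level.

12.5 dBV

The compressed level sits 9.5 − 8 = 1.5 dB over threshold.
Input overshoot = R × output overshoot = 4.5 dB → input = 8 + 4.5 = 12.5 dBV.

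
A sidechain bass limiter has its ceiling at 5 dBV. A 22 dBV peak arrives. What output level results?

At ∞:1, everything above 5 dBV is held at the ceiling.

5 dBV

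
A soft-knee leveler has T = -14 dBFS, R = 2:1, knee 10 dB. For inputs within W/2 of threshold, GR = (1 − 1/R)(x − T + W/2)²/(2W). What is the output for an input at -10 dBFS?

-12.025 dBFS

x − T + W/2 = -10 − (-14) + 5 = 9.
GR = (1 − 1/2) × 9² / 20 = 0.5 × 81 / 20 = 2.025 dB.
Output = -10 − 2.025 = -12.025 dBFS.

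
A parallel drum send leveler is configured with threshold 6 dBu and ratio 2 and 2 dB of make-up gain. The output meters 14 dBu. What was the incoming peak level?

18 dBu

Remove make-up: 14 − 2 = 12 dBu.
The compressed level sits 12 − 6 = 6 dB over threshold.
Before 2:1 compression the overshoot was 6 × 2 = 12 dB, so input = 6 + 12 = 18 dBu.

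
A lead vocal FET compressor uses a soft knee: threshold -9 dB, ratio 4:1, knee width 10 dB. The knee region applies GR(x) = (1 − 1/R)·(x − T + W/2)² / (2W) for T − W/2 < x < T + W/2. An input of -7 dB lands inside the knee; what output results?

-8.8375 dB

x − T + W/2 = -7 − (-9) + 5 = 7.
GR = (1 − 1/4) × 7² / 20 = 0.75 × 49 / 20 = 1.8375 dB.
Output = -7 − 1.8375 = -8.8375 dB.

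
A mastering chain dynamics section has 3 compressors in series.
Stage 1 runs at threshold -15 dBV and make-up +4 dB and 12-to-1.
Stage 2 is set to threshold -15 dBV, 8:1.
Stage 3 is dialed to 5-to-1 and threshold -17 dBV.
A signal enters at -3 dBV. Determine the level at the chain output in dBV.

-16.475 dBV

Stage 1: -3 dBV is 12 dB over -15 dBV; at 12:1 that becomes 1 dB over, giving -14 dBV; +4 dB make-up → -10 dBV.
Stage 2: -10 dBV is 5 dB over -15 dBV; at 8:1 that becomes 0.625 dB over, giving -14.375 dBV.
Stage 3: overshoot 2.625 dB → 2.625/5 = 0.525 dB → -16.475 dBV.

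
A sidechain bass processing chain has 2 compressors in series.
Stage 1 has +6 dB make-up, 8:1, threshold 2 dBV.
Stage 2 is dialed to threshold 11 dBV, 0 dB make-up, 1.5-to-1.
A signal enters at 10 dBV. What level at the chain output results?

Stage 1: overshoot 8 dB → 8/8 = 1 dB → 3 dBV; +6 dB make-up → 9 dBV.
Stage 2: 9 dBV ≤ 11 dBV, so stage 2 doesn't engage; output 9 dBV.

9 dBV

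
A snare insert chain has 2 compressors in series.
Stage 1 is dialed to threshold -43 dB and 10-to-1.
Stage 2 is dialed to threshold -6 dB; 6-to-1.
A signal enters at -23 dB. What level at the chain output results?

Stage 1: -23 dB is 20 dB over -43 dB; at 10:1 that becomes 2 dB over, giving -41 dB.
Stage 2: below threshold (-41 ≤ -6); passes unchanged; output -41 dB.

-41 dB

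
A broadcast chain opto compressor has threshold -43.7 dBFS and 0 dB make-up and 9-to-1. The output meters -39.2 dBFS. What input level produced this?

-3.2 dBFS

That's 4.5 dB above the -43.7 dBFS threshold.
Before 9:1 compression the overshoot was 4.5 × 9 = 40.5 dB, so input = -43.7 + 40.5 = -3.2 dBFS.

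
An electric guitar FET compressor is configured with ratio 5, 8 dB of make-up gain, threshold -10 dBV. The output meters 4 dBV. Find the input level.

Remove make-up: 4 − 8 = -4 dBV.
The compressed level sits -4 − (-10) = 6 dB over threshold.
Input overshoot = R × output overshoot = 30 dB → input = -10 + 30 = 20 dBV.

20 dBV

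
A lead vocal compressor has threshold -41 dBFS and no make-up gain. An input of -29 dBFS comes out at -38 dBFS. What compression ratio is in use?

Input overshoot = -29 − (-41) = 12 dB; output overshoot = -38 − (-41) = 3 dB.
Ratio = 12 / 3 = 4.

4:1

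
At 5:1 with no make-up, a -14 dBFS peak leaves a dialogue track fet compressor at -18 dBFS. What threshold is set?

-19 dBFS

Input is 5 dB above T (since output overshoot × R = input overshoot: (-18 − T)·5 = -14 − T gives T = -19 dBFS).
Check: -19 + (-14 − (-19))/5 = -19 + 1 = -18 dBFS. ✓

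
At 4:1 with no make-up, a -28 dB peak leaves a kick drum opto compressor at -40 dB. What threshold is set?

Input is 16 dB above T (since output overshoot × R = input overshoot: (-40 − T)·4 = -28 − T gives T = -44 dB).
Check: -44 + (-28 − (-44))/4 = -44 + 4 = -40 dB. ✓

-44 dB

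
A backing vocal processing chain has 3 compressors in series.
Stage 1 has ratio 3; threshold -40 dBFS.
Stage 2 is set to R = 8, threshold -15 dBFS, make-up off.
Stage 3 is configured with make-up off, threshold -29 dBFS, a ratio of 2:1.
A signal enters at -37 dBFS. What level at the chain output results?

-39 dBFS

Stage 1: overshoot 3 dB → 3/3 = 1 dB → -39 dBFS.
Stage 2: -39 dBFS is at or below the -15 dBFS threshold — no compression; output -39 dBFS.
Stage 3: below threshold (-39 ≤ -29); passes unchanged; output -39 dBFS.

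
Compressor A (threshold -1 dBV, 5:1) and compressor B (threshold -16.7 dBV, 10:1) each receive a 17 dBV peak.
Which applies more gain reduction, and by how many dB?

B, by 15.93 dB

A: 18 dB over, compressed to 3.6 dB over, so 14.4 dB of GR.
B: 33.7 dB over, compressed to 3.37 dB over, so 30.33 dB of GR.
B applies 15.93 dB more gain reduction.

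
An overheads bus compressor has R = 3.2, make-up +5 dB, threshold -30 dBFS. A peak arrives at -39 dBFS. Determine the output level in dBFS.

-34 dBFS

-39 dBFS is 9 dB below the -30 dBFS threshold, so no gain reduction is applied.
Make-up gain adds 5 dB: -39 + 5 = -34 dBFS.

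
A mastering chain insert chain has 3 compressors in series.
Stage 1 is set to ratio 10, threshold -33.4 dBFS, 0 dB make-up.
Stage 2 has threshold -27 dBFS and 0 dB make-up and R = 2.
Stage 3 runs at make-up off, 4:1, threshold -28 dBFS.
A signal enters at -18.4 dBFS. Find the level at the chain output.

-31.9 dBFS

Stage 1: -18.4 dBFS is 15 dB over -33.4 dBFS; at 10:1 that becomes 1.5 dB over, giving -31.9 dBFS.
Stage 2: below threshold (-31.9 ≤ -27); passes unchanged; output -31.9 dBFS.
Stage 3: -31.9 dBFS ≤ -28 dBFS, so stage 3 doesn't engage; output -31.9 dBFS.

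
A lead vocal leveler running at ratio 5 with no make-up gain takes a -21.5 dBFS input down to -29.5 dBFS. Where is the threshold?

-31.5 dBFS

Let T be the threshold. Output overshoot = (input overshoot)/R, so -29.5 − T = (-21.5 − T)/5.
5·(-29.5 − T) = -21.5 − T → 4·T = -147.5 − (-21.5) = -126.
T = -126/4 = -31.5 dBFS.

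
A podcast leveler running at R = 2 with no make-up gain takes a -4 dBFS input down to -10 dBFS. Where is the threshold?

-16 dBFS

Let T be the threshold. Output overshoot = (input overshoot)/R, so -10 − T = (-4 − T)/2.
2·(-10 − T) = -4 − T → 1·T = -20 − (-4) = -16.
T = -16/1 = -16 dBFS.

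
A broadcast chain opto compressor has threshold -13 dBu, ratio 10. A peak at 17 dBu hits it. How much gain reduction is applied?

The signal is 30 dB above threshold.
At 10:1, output sits 30/10 = 3 dB above threshold.
So the signal is attenuated by 30 − 3 = 27 dB.

27 dB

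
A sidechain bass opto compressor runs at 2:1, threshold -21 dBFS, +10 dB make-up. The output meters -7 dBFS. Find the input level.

-13 dBFS

Stripping the +10 dB make-up gives -17 dBFS at the gain stage.
The compressed level sits -17 − (-21) = 4 dB over threshold.
Undo the ratio: input overshoot = 4 × 2 = 8 dB, giving input = -13 dBFS.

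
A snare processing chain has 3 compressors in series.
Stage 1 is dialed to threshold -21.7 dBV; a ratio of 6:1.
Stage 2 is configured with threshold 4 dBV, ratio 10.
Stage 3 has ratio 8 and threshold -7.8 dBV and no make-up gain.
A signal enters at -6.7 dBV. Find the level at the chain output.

Stage 1: -6.7 dBV is 15 dB over -21.7 dBV; at 6:1 that becomes 2.5 dB over, giving -19.2 dBV.
Stage 2: -19.2 dBV ≤ 4 dBV, so stage 2 doesn't engage; output -19.2 dBV.
Stage 3: below threshold (-19.2 ≤ -7.8); passes unchanged; output -19.2 dBV.

-19.2 dBV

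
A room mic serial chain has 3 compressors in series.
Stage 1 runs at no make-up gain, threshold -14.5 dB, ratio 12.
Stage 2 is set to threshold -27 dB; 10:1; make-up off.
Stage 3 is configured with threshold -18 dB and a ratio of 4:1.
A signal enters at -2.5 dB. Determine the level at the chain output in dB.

Stage 1: 12 dB above -14.5 dB, reduced 12:1 to 1 dB above → -13.5 dB.
Stage 2: overshoot 13.5 dB → 13.5/10 = 1.35 dB → -25.65 dB.
Stage 3: -25.65 dB is at or below the -18 dB threshold — no compression; output -25.65 dB.

-25.65 dB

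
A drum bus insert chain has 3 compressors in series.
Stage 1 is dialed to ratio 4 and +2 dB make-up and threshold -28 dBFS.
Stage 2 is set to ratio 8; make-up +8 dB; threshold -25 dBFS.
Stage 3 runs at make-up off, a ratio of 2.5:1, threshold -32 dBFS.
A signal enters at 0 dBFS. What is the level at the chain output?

Stage 1: overshoot 28 dB → 28/4 = 7 dB → -21 dBFS; +2 dB make-up → -19 dBFS.
Stage 2: -19 dBFS is 6 dB over -25 dBFS; at 8:1 that becomes 0.75 dB over, giving -24.25 dBFS; +8 dB make-up → -16.25 dBFS.
Stage 3: overshoot 15.75 dB → 15.75/2.5 = 6.3 dB → -25.7 dBFS.

-25.7 dBFS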